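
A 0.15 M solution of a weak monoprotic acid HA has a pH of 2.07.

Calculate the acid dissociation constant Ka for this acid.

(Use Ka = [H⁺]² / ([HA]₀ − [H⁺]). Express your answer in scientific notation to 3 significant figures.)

[H⁺] = 10^(−pH) = 10^(−2.07) = 8.511e-03 M. For HA ⇌ H⁺ + A⁻, Ka = [H⁺][A⁻]/[HA] = [H⁺]² / ([HA]₀ − [H⁺]) = (8.511e-03)² / (0.15 − 8.511e-03) = 5.12e-04.

K_a = 5.12e-04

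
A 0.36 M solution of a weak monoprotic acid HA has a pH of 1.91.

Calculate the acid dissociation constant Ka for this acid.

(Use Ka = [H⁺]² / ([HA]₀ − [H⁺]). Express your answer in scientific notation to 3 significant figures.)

[H⁺] = 10^(−pH) = 10^(−1.91) = 1.230e-02 M. For HA ⇌ H⁺ + A⁻, Ka = [H⁺][A⁻]/[HA] = [H⁺]² / ([HA]₀ − [H⁺]) = (1.230e-02)² / (0.36 − 1.230e-02) = 4.35e-04.

K_a = 4.35e-04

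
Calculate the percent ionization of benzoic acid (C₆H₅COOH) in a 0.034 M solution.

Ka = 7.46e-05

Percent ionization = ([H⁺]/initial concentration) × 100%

Using Ka equilibrium: x² + Ka×x - Ka×C = 0. Solving: [H⁺] = 1.5557e-03. Percent = (1.5557e-03/0.034) × 100

Percent ionization = 4.58%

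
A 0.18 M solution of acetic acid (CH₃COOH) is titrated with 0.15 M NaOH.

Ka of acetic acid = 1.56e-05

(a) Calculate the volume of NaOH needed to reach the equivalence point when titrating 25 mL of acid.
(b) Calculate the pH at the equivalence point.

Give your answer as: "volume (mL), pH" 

moles acid = 0.18 × 25/1000 = 0.0045 mol; V_base = moles/0.15 × 1000 = 30.0 mL. At equivalence only the conjugate base is present: [A⁻] = 0.0045/0.055 = 8.1818e-02 M. Kb = Kw/Ka = 6.41e-10; [OH⁻] = √(Kb × [A⁻]) = 7.2421e-06; pOH = 5.14; pH = 14 - pOH = 8.86.

V = 30.0 mL, pH = 8.86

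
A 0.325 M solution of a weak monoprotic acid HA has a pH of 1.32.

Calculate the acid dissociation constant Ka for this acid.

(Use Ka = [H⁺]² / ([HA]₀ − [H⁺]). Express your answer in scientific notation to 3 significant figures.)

[H⁺] = 10^(−pH) = 10^(−1.32) = 4.786e-02 M. For HA ⇌ H⁺ + A⁻, Ka = [H⁺][A⁻]/[HA] = [H⁺]² / ([HA]₀ − [H⁺]) = (4.786e-02)² / (0.325 − 4.786e-02) = 8.27e-03.

K_a = 8.27e-03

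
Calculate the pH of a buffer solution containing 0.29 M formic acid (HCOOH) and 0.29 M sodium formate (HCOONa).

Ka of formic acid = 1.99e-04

pKa = -log(1.99e-04) = 3.70. pH = pKa + log([A⁻]/[HA]) = 3.70 + log(0.29/0.29)

pH = 3.70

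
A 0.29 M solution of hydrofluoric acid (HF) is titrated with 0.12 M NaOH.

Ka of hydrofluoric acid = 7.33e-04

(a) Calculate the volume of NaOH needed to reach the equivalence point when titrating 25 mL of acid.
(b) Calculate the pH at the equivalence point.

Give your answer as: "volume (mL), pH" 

moles acid = 0.29 × 25/1000 = 0.00725 mol; V_base = moles/0.12 × 1000 = 60.4 mL. At equivalence only the conjugate base is present: [A⁻] = 0.00725/0.085 = 8.4878e-02 M. Kb = Kw/Ka = 1.36e-11; [OH⁻] = √(Kb × [A⁻]) = 1.0761e-06; pOH = 5.97; pH = 14 - pOH = 8.03.

V = 60.4 mL, pH = 8.03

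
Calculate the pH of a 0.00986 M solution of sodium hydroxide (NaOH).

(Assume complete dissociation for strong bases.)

[OH⁻] = 0.00986 M for strong base. pOH = -log[OH⁻] = 2.01, pH = 14 - pOH

pH = 11.99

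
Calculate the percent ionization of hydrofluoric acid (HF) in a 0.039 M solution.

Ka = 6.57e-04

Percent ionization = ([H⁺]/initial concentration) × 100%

Using Ka equilibrium: x² + Ka×x - Ka×C = 0. Solving: [H⁺] = 4.7441e-03. Percent = (4.7441e-03/0.039) × 100

Percent ionization = 12.2%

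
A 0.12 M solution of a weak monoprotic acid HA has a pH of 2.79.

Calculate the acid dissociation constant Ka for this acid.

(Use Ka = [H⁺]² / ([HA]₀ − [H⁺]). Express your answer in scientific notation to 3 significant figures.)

[H⁺] = 10^(−pH) = 10^(−2.79) = 1.622e-03 M. For HA ⇌ H⁺ + A⁻, Ka = [H⁺][A⁻]/[HA] = [H⁺]² / ([HA]₀ − [H⁺]) = (1.622e-03)² / (0.12 − 1.622e-03) = 2.22e-05.

K_a = 2.22e-05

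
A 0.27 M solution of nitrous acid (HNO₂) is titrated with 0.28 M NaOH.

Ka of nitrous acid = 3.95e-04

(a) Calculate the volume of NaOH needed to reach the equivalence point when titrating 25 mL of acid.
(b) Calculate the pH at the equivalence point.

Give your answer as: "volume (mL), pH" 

moles acid = 0.27 × 25/1000 = 0.00675 mol; V_base = moles/0.28 × 1000 = 24.1 mL. At equivalence only the conjugate base is present: [A⁻] = 0.00675/0.049 = 1.3745e-01 M. Kb = Kw/Ka = 2.53e-11; [OH⁻] = √(Kb × [A⁻]) = 1.8654e-06; pOH = 5.73; pH = 14 - pOH = 8.27.

V = 24.1 mL, pH = 8.27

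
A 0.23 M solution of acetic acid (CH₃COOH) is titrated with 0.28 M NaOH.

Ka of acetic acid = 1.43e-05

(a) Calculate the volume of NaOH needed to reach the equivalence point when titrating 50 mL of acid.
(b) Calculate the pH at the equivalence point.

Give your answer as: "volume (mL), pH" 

moles acid = 0.23 × 50/1000 = 0.0115 mol; V_base = moles/0.28 × 1000 = 41.1 mL. At equivalence only the conjugate base is present: [A⁻] = 0.0115/0.091 = 1.2627e-01 M. Kb = Kw/Ka = 6.99e-10; [OH⁻] = √(Kb × [A⁻]) = 9.3970e-06; pOH = 5.03; pH = 14 - pOH = 8.97.

V = 41.1 mL, pH = 8.97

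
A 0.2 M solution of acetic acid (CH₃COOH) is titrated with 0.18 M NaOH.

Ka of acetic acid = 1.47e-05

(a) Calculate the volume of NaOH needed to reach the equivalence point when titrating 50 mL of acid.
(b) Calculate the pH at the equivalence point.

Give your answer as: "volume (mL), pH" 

moles acid = 0.2 × 50/1000 = 0.01 mol; V_base = moles/0.18 × 1000 = 55.6 mL. At equivalence only the conjugate base is present: [A⁻] = 0.01/0.106 = 9.4737e-02 M. Kb = Kw/Ka = 6.80e-10; [OH⁻] = √(Kb × [A⁻]) = 8.0279e-06; pOH = 5.10; pH = 14 - pOH = 8.90.

V = 55.6 mL, pH = 8.90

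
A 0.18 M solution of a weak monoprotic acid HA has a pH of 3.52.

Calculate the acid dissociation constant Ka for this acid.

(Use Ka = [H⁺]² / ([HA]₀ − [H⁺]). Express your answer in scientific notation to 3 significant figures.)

[H⁺] = 10^(−pH) = 10^(−3.52) = 3.020e-04 M. For HA ⇌ H⁺ + A⁻, Ka = [H⁺][A⁻]/[HA] = [H⁺]² / ([HA]₀ − [H⁺]) = (3.020e-04)² / (0.18 − 3.020e-04) = 5.08e-07.

K_a = 5.08e-07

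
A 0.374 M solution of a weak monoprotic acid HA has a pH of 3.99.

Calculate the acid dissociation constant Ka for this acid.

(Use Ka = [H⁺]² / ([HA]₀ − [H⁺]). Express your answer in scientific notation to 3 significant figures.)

[H⁺] = 10^(−pH) = 10^(−3.99) = 1.023e-04 M. For HA ⇌ H⁺ + A⁻, Ka = [H⁺][A⁻]/[HA] = [H⁺]² / ([HA]₀ − [H⁺]) = (1.023e-04)² / (0.374 − 1.023e-04) = 2.80e-08.

K_a = 2.80e-08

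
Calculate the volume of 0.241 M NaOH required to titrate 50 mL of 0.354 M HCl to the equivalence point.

At equivalence: moles acid = moles base. moles HCl = 0.354 × 50/1000 = 0.0177 mol. V_base = moles / 0.241 × 1000 = 73.4 mL.

V_{base} = 73.4 mL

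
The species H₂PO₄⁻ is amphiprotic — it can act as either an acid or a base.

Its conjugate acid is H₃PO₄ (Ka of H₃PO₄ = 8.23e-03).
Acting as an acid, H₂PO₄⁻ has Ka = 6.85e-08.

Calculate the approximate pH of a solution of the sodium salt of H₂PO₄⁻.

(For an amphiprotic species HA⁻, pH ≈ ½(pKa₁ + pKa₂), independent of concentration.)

pKa₁ = -log(8.23e-03) = 2.08; pKa₂ = -log(6.85e-08) = 7.16. For an amphiprotic species, pH ≈ ½(pKa₁ + pKa₂) = ½(2.08 + 7.16) = 4.62.

pH = 4.62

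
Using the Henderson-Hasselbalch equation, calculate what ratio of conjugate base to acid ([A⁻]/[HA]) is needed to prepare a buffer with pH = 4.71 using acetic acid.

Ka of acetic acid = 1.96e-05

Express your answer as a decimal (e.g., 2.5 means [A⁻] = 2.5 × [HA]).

pKa = -log(1.96e-05) = 4.7077. pH = pKa + log([A⁻]/[HA]), so log([A⁻]/[HA]) = pH − pKa = 4.71 − 4.7077 = 0.0023. [A⁻]/[HA] = 10^(0.0023) = 1.01

[A⁻]/[HA] = 1.01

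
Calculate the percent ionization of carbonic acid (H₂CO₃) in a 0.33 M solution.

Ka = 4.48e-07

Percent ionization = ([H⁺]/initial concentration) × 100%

Using Ka equilibrium: x² + Ka×x - Ka×C = 0. Solving: [H⁺] = 3.8428e-04. Percent = (3.8428e-04/0.33) × 100

Percent ionization = 0.116%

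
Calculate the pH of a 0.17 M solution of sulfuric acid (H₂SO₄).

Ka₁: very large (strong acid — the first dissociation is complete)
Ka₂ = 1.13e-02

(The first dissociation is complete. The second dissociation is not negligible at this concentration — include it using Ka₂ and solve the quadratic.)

First dissociation is complete: [H⁺]₀ = [HSO₄⁻]₀ = C = 0.17 M. Second dissociation HSO₄⁻ ⇌ H⁺ + SO₄²⁻: let x = [SO₄²⁻]. Ka₂ = (C + x)·x / (C − x) = 1.13e-02 → x² + (C + Ka₂)·x − Ka₂·C = 0 → x² + 0.18130·x − 1.921e-03 = 0. x = (−0.18130 + √(0.18130² + 4 × 1.921e-03)) / 2 = 1.0040e-02 M. [H⁺] = C + x = 0.17 + 1.0040e-02 = 1.8004e-01 M. pH = -log(1.8004e-01) = 0.74.

pH = 0.74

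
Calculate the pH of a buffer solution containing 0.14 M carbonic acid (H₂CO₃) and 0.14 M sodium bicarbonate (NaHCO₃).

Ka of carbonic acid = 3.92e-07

pKa = -log(3.92e-07) = 6.41. pH = pKa + log([A⁻]/[HA]) = 6.41 + log(0.14/0.14)

pH = 6.41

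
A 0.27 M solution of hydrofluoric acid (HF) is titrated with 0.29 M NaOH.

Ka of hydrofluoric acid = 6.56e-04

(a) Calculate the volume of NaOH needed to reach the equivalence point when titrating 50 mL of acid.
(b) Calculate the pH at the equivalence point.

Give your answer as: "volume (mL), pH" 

moles acid = 0.27 × 50/1000 = 0.0135 mol; V_base = moles/0.29 × 1000 = 46.6 mL. At equivalence only the conjugate base is present: [A⁻] = 0.0135/0.097 = 1.3982e-01 M. Kb = Kw/Ka = 1.52e-11; [OH⁻] = √(Kb × [A⁻]) = 1.4599e-06; pOH = 5.84; pH = 14 - pOH = 8.16.

V = 46.6 mL, pH = 8.16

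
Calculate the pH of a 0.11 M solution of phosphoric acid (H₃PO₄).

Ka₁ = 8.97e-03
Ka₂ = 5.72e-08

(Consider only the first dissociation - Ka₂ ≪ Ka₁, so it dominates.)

First dissociation dominates. From Ka₁ = [H⁺][HA⁻]/[H₂A], x² + Ka₁·x − Ka₁·C = 0 with C = 0.11 M and Ka₁ = 8.97e-03. Solving: [H⁺] = (−Ka₁ + √(Ka₁² + 4·Ka₁·C)) / 2 = 2.7245e-02 M. pH = -log(2.7245e-02) = 1.56.

pH = 1.56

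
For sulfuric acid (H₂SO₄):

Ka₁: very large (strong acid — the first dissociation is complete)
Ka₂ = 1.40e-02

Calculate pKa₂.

pKa₂ = -log(Ka₂) = -log(1.40e-02) = 1.85.

pK_{a2} = 1.85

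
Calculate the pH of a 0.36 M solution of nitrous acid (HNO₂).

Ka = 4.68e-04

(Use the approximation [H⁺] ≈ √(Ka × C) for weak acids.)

[H⁺] = √(Ka × C) = √(4.68e-04 × 0.36) = 1.2980e-02. pH = -log(1.2980e-02)

pH = 1.89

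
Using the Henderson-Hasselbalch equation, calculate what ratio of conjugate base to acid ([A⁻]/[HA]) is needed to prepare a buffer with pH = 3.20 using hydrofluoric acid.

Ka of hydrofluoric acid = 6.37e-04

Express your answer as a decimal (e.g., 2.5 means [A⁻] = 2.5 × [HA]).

pKa = -log(6.37e-04) = 3.1959. pH = pKa + log([A⁻]/[HA]), so log([A⁻]/[HA]) = pH − pKa = 3.20 − 3.1959 = 0.0041. [A⁻]/[HA] = 10^(0.0041) = 1.01

[A⁻]/[HA] = 1.01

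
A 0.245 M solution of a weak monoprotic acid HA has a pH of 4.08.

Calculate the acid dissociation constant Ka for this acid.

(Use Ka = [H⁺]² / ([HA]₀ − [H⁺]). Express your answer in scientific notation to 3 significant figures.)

[H⁺] = 10^(−pH) = 10^(−4.08) = 8.318e-05 M. For HA ⇌ H⁺ + A⁻, Ka = [H⁺][A⁻]/[HA] = [H⁺]² / ([HA]₀ − [H⁺]) = (8.318e-05)² / (0.245 − 8.318e-05) = 2.82e-08.

K_a = 2.82e-08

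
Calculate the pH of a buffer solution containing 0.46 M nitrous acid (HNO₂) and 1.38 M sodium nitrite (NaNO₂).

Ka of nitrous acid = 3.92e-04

pKa = -log(3.92e-04) = 3.41. pH = pKa + log([A⁻]/[HA]) = 3.41 + log(1.38/0.46)

pH = 3.88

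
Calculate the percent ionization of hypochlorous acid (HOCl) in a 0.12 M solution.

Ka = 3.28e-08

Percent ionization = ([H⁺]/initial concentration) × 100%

Using Ka equilibrium: x² + Ka×x - Ka×C = 0. Solving: [H⁺] = 6.2721e-05. Percent = (6.2721e-05/0.12) × 100

Percent ionization = 0.0523%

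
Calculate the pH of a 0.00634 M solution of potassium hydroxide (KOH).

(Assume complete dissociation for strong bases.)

[OH⁻] = 0.00634 M for strong base. pOH = -log[OH⁻] = 2.20, pH = 14 - pOH

pH = 11.80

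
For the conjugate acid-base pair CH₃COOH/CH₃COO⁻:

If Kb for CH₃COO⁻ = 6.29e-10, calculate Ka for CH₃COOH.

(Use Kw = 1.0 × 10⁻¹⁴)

For a conjugate pair Ka × Kb = Kw, so Ka = Kw/Kb = 1.0 × 10⁻¹⁴ / 6.29e-10 = 1.59e-05.

K_a = 1.59e-05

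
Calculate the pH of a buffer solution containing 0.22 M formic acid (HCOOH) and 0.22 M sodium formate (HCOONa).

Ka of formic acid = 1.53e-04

pKa = -log(1.53e-04) = 3.82. pH = pKa + log([A⁻]/[HA]) = 3.82 + log(0.22/0.22)

pH = 3.82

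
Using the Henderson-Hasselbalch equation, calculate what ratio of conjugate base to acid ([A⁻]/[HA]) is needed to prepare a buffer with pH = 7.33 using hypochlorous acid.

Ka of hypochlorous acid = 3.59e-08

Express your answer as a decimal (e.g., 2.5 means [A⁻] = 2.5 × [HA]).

pKa = -log(3.59e-08) = 7.4449. pH = pKa + log([A⁻]/[HA]), so log([A⁻]/[HA]) = pH − pKa = 7.33 − 7.4449 = -0.1149. [A⁻]/[HA] = 10^(-0.1149) = 0.768

[A⁻]/[HA] = 0.768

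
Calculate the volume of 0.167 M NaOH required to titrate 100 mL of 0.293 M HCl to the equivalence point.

At equivalence: moles acid = moles base. moles HCl = 0.293 × 100/1000 = 0.0293 mol. V_base = moles / 0.167 × 1000 = 175.4 mL.

V_{base} = 175.4 mL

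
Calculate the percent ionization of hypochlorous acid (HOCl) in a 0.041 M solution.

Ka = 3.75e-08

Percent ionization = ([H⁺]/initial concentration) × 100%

Using Ka equilibrium: x² + Ka×x - Ka×C = 0. Solving: [H⁺] = 3.9192e-05. Percent = (3.9192e-05/0.041) × 100

Percent ionization = 0.0956%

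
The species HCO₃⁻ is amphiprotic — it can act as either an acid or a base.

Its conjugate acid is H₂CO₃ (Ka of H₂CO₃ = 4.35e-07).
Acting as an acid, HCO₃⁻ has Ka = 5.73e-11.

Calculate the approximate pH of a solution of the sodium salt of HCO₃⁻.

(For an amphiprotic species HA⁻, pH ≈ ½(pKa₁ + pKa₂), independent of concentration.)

pKa₁ = -log(4.35e-07) = 6.36; pKa₂ = -log(5.73e-11) = 10.24. For an amphiprotic species, pH ≈ ½(pKa₁ + pKa₂) = ½(6.36 + 10.24) = 8.30.

pH = 8.30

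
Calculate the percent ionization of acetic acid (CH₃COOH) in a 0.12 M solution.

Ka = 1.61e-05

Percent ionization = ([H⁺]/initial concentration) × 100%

Using Ka equilibrium: x² + Ka×x - Ka×C = 0. Solving: [H⁺] = 1.3819e-03. Percent = (1.3819e-03/0.12) × 100

Percent ionization = 1.15%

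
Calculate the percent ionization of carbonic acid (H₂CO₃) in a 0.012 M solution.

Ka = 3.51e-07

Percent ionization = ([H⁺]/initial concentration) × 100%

Using Ka equilibrium: x² + Ka×x - Ka×C = 0. Solving: [H⁺] = 6.4725e-05. Percent = (6.4725e-05/0.012) × 100

Percent ionization = 0.539%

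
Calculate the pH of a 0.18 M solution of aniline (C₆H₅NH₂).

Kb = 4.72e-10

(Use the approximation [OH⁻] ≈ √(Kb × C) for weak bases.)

[OH⁻] = √(Kb × C) = √(4.72e-10 × 0.18) = 9.2174e-06. pOH = 5.04, pH = 14 - pOH

pH = 8.96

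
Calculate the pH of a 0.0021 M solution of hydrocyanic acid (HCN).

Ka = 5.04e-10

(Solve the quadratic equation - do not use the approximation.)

x² + Ka×x - Ka×C = 0. Using quadratic formula: [H⁺] = 1.0285e-06

pH = 5.99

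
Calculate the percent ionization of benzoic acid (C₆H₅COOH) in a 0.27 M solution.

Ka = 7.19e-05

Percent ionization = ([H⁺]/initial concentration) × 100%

Using Ka equilibrium: x² + Ka×x - Ka×C = 0. Solving: [H⁺] = 4.3702e-03. Percent = (4.3702e-03/0.27) × 100

Percent ionization = 1.62%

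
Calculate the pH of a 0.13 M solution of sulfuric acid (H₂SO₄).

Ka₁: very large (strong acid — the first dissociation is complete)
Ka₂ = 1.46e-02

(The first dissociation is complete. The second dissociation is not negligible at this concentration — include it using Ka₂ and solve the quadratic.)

First dissociation is complete: [H⁺]₀ = [HSO₄⁻]₀ = C = 0.13 M. Second dissociation HSO₄⁻ ⇌ H⁺ + SO₄²⁻: let x = [SO₄²⁻]. Ka₂ = (C + x)·x / (C − x) = 1.46e-02 → x² + (C + Ka₂)·x − Ka₂·C = 0 → x² + 0.14460·x − 1.898e-03 = 0. x = (−0.14460 + √(0.14460² + 4 × 1.898e-03)) / 2 = 1.2111e-02 M. [H⁺] = C + x = 0.13 + 1.2111e-02 = 1.4211e-01 M. pH = -log(1.4211e-01) = 0.85.

pH = 0.85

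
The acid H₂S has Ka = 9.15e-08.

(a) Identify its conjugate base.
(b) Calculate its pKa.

(a) The conjugate base is formed by removing one H⁺ from H₂S, giving HS⁻. (b) pKa = -log(Ka) = -log(9.15e-08) = 7.04.

Conjugate base: HS⁻; pK_a = 7.04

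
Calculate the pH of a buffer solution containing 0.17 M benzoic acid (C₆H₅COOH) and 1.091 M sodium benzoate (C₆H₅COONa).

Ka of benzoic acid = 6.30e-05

pKa = -log(6.30e-05) = 4.20. pH = pKa + log([A⁻]/[HA]) = 4.20 + log(1.091/0.17)

pH = 5.01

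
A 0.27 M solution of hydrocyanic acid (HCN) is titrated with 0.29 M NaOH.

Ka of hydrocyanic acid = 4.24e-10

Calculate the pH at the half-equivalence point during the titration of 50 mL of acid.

At half-equivalence [HA] = [A⁻], so Henderson-Hasselbalch gives pH = pKa = -log(4.24e-10) = 9.37.

pH = pKa = 9.37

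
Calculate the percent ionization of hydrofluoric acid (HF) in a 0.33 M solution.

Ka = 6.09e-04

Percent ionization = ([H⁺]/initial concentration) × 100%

Using Ka equilibrium: x² + Ka×x - Ka×C = 0. Solving: [H⁺] = 1.3875e-02. Percent = (1.3875e-02/0.33) × 100

Percent ionization = 4.2%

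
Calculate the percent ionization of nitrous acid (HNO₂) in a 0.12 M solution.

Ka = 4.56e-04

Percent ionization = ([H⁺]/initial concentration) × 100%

Using Ka equilibrium: x² + Ka×x - Ka×C = 0. Solving: [H⁺] = 7.1728e-03. Percent = (7.1728e-03/0.12) × 100

Percent ionization = 5.98%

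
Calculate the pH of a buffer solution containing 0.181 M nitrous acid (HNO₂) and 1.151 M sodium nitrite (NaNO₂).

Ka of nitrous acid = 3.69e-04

pKa = -log(3.69e-04) = 3.43. pH = pKa + log([A⁻]/[HA]) = 3.43 + log(1.151/0.181)

pH = 4.24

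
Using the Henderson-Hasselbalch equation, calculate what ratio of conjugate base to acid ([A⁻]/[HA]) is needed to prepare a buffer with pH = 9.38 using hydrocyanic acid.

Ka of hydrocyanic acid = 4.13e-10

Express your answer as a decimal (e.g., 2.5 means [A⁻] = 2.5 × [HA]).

pKa = -log(4.13e-10) = 9.3840. pH = pKa + log([A⁻]/[HA]), so log([A⁻]/[HA]) = pH − pKa = 9.38 − 9.3840 = -0.0040. [A⁻]/[HA] = 10^(-0.0040) = 0.991

[A⁻]/[HA] = 0.991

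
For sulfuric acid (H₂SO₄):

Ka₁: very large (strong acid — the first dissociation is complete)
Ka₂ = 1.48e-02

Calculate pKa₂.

pKa₂ = -log(Ka₂) = -log(1.48e-02) = 1.83.

pK_{a2} = 1.83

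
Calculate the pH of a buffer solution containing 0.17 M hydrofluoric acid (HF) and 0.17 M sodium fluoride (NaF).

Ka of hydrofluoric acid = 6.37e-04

pKa = -log(6.37e-04) = 3.20. pH = pKa + log([A⁻]/[HA]) = 3.20 + log(0.17/0.17)

pH = 3.20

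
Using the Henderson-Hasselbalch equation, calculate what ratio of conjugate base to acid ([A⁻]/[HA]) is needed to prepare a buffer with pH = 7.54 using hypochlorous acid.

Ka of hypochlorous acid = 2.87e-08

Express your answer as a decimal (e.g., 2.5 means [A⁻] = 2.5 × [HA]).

pKa = -log(2.87e-08) = 7.5421. pH = pKa + log([A⁻]/[HA]), so log([A⁻]/[HA]) = pH − pKa = 7.54 − 7.5421 = -0.0021. [A⁻]/[HA] = 10^(-0.0021) = 0.995

[A⁻]/[HA] = 0.995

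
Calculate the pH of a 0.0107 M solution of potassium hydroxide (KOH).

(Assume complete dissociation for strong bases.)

[OH⁻] = 0.0107 M for strong base. pOH = -log[OH⁻] = 1.97, pH = 14 - pOH

pH = 12.03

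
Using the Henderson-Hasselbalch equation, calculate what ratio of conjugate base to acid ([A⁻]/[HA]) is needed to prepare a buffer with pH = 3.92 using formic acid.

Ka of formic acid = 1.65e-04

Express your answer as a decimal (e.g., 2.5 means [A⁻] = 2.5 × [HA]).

pKa = -log(1.65e-04) = 3.7825. pH = pKa + log([A⁻]/[HA]), so log([A⁻]/[HA]) = pH − pKa = 3.92 − 3.7825 = 0.1375. [A⁻]/[HA] = 10^(0.1375) = 1.37

[A⁻]/[HA] = 1.37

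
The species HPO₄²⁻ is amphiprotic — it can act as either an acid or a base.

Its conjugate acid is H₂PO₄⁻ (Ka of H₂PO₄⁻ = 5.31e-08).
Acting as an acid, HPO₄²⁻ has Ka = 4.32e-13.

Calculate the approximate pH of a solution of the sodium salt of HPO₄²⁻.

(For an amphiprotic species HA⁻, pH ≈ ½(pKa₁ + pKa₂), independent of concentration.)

pKa₁ = -log(5.31e-08) = 7.27; pKa₂ = -log(4.32e-13) = 12.36. For an amphiprotic species, pH ≈ ½(pKa₁ + pKa₂) = ½(7.27 + 12.36) = 9.82.

pH = 9.82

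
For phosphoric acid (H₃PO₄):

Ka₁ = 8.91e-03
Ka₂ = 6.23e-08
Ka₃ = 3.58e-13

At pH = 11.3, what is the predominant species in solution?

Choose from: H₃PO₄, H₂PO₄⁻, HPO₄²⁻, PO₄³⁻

pKa₁ = 2.05, pKa₂ = 7.21, pKa₃ = 12.45. For a polyprotic acid the predominant species crosses at each pKa: below pKa_n the protonated form dominates, above it the deprotonated form does. At pH = 11.3, the predominant species is HPO₄²⁻.

HPO₄²⁻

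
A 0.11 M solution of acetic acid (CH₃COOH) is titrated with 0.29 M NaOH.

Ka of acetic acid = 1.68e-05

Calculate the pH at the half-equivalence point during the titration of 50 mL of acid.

At half-equivalence [HA] = [A⁻], so Henderson-Hasselbalch gives pH = pKa = -log(1.68e-05) = 4.77.

pH = pKa = 4.77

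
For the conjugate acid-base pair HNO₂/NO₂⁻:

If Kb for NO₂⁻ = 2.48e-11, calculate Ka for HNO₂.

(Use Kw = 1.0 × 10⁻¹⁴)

For a conjugate pair Ka × Kb = Kw, so Ka = Kw/Kb = 1.0 × 10⁻¹⁴ / 2.48e-11 = 4.03e-04.

K_a = 4.03e-04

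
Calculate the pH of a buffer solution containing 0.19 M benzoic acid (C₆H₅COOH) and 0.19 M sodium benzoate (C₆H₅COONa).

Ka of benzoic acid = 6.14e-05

pKa = -log(6.14e-05) = 4.21. pH = pKa + log([A⁻]/[HA]) = 4.21 + log(0.19/0.19)

pH = 4.21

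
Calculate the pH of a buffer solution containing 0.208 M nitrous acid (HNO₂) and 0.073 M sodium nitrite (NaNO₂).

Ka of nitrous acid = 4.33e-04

pKa = -log(4.33e-04) = 3.36. pH = pKa + log([A⁻]/[HA]) = 3.36 + log(0.073/0.208)

pH = 2.91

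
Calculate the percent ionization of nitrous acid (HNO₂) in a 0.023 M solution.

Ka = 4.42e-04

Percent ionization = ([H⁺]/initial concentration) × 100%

Using Ka equilibrium: x² + Ka×x - Ka×C = 0. Solving: [H⁺] = 2.9751e-03. Percent = (2.9751e-03/0.023) × 100

Percent ionization = 12.9%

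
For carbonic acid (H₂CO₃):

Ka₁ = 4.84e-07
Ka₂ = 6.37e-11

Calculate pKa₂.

pKa₂ = -log(Ka₂) = -log(6.37e-11) = 10.20.

pK_{a2} = 10.20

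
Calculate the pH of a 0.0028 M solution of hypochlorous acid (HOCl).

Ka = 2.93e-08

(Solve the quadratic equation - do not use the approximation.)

x² + Ka×x - Ka×C = 0. Using quadratic formula: [H⁺] = 9.0430e-06

pH = 5.04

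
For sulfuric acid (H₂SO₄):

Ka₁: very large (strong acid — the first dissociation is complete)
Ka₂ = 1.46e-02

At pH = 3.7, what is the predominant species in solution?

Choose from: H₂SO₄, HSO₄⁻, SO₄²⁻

The first dissociation is complete, so H₂SO₄ itself is never the predominant species in water; pKa₂ = -log(1.46e-02) = 1.84. For a polyprotic acid the predominant species crosses at each pKa: below pKa_n the protonated form dominates, above it the deprotonated form does. At pH = 3.7, the predominant species is SO₄²⁻.

SO₄²⁻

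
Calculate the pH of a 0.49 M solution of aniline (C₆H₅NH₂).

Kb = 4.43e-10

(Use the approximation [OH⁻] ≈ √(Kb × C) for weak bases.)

[OH⁻] = √(Kb × C) = √(4.43e-10 × 0.49) = 1.4733e-05. pOH = 4.83, pH = 14 - pOH

pH = 9.17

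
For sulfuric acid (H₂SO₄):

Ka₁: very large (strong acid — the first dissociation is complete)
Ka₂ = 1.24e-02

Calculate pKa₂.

pKa₂ = -log(Ka₂) = -log(1.24e-02) = 1.91.

pK_{a2} = 1.91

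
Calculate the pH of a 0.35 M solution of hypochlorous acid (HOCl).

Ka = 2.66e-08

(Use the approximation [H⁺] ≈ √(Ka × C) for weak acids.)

[H⁺] = √(Ka × C) = √(2.66e-08 × 0.35) = 9.6488e-05. pH = -log(9.6488e-05)

pH = 4.02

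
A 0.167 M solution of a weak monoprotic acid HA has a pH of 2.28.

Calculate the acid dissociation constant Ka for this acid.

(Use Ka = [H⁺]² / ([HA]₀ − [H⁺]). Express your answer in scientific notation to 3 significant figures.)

[H⁺] = 10^(−pH) = 10^(−2.28) = 5.248e-03 M. For HA ⇌ H⁺ + A⁻, Ka = [H⁺][A⁻]/[HA] = [H⁺]² / ([HA]₀ − [H⁺]) = (5.248e-03)² / (0.167 − 5.248e-03) = 1.70e-04.

K_a = 1.70e-04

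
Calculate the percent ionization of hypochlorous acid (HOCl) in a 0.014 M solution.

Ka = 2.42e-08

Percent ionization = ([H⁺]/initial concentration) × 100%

Using Ka equilibrium: x² + Ka×x - Ka×C = 0. Solving: [H⁺] = 1.8394e-05. Percent = (1.8394e-05/0.014) × 100

Percent ionization = 0.131%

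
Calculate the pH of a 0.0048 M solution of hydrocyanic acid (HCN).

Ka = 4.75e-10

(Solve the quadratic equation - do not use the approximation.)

x² + Ka×x - Ka×C = 0. Using quadratic formula: [H⁺] = 1.5097e-06

pH = 5.82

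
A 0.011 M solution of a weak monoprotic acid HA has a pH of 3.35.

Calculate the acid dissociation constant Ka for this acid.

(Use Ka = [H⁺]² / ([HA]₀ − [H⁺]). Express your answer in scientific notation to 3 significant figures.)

[H⁺] = 10^(−pH) = 10^(−3.35) = 4.467e-04 M. For HA ⇌ H⁺ + A⁻, Ka = [H⁺][A⁻]/[HA] = [H⁺]² / ([HA]₀ − [H⁺]) = (4.467e-04)² / (0.011 − 4.467e-04) = 1.89e-05.

K_a = 1.89e-05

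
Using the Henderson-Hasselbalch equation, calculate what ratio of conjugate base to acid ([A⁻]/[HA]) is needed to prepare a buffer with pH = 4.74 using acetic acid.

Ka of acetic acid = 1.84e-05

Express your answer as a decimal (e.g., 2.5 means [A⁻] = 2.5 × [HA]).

pKa = -log(1.84e-05) = 4.7352. pH = pKa + log([A⁻]/[HA]), so log([A⁻]/[HA]) = pH − pKa = 4.74 − 4.7352 = 0.0048. [A⁻]/[HA] = 10^(0.0048) = 1.01

[A⁻]/[HA] = 1.01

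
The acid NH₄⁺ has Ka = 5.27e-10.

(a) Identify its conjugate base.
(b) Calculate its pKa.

(a) The conjugate base is formed by removing one H⁺ from NH₄⁺, giving NH₃. (b) pKa = -log(Ka) = -log(5.27e-10) = 9.28.

Conjugate base: NH₃; pK_a = 9.28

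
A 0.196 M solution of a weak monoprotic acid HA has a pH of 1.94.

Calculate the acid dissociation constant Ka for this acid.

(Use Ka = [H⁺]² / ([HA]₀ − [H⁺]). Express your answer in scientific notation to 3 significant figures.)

[H⁺] = 10^(−pH) = 10^(−1.94) = 1.148e-02 M. For HA ⇌ H⁺ + A⁻, Ka = [H⁺][A⁻]/[HA] = [H⁺]² / ([HA]₀ − [H⁺]) = (1.148e-02)² / (0.196 − 1.148e-02) = 7.14e-04.

K_a = 7.14e-04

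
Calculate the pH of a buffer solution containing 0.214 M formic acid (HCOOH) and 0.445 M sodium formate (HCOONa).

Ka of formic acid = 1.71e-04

pKa = -log(1.71e-04) = 3.77. pH = pKa + log([A⁻]/[HA]) = 3.77 + log(0.445/0.214)

pH = 4.08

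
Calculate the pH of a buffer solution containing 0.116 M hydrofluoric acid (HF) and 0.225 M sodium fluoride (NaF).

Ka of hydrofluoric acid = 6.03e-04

pKa = -log(6.03e-04) = 3.22. pH = pKa + log([A⁻]/[HA]) = 3.22 + log(0.225/0.116)

pH = 3.51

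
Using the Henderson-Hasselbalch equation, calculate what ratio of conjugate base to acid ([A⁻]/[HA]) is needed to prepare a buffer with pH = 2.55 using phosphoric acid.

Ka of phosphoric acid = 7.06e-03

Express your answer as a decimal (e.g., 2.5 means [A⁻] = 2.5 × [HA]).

pKa = -log(7.06e-03) = 2.1512. pH = pKa + log([A⁻]/[HA]), so log([A⁻]/[HA]) = pH − pKa = 2.55 − 2.1512 = 0.3988. [A⁻]/[HA] = 10^(0.3988) = 2.50

[A⁻]/[HA] = 2.50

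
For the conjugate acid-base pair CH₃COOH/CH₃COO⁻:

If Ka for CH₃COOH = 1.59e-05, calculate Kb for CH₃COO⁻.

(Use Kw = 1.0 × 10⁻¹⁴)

For a conjugate pair Ka × Kb = Kw, so Kb = Kw/Ka = 1.0 × 10⁻¹⁴ / 1.59e-05 = 6.29e-10.

K_b = 6.29e-10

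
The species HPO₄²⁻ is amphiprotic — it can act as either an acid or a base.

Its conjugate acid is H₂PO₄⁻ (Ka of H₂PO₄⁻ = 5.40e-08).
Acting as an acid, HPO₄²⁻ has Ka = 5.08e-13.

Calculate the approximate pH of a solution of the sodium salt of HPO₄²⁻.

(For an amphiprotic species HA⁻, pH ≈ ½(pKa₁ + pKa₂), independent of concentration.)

pKa₁ = -log(5.40e-08) = 7.27; pKa₂ = -log(5.08e-13) = 12.29. For an amphiprotic species, pH ≈ ½(pKa₁ + pKa₂) = ½(7.27 + 12.29) = 9.78.

pH = 9.78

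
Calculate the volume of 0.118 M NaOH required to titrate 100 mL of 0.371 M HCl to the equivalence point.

At equivalence: moles acid = moles base. moles HCl = 0.371 × 100/1000 = 0.0371 mol. V_base = moles / 0.118 × 1000 = 314.4 mL.

V_{base} = 314.4 mL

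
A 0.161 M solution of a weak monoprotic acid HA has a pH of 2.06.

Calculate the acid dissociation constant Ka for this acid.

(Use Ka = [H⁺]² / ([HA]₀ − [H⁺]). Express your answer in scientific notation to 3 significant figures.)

[H⁺] = 10^(−pH) = 10^(−2.06) = 8.710e-03 M. For HA ⇌ H⁺ + A⁻, Ka = [H⁺][A⁻]/[HA] = [H⁺]² / ([HA]₀ − [H⁺]) = (8.710e-03)² / (0.161 − 8.710e-03) = 4.98e-04.

K_a = 4.98e-04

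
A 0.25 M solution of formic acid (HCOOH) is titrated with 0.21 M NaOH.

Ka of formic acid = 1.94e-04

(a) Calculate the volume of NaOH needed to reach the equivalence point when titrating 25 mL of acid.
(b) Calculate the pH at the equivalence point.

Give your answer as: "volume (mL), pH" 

moles acid = 0.25 × 25/1000 = 0.00625 mol; V_base = moles/0.21 × 1000 = 29.8 mL. At equivalence only the conjugate base is present: [A⁻] = 0.00625/0.055 = 1.1413e-01 M. Kb = Kw/Ka = 5.15e-11; [OH⁻] = √(Kb × [A⁻]) = 2.4255e-06; pOH = 5.62; pH = 14 - pOH = 8.38.

V = 29.8 mL, pH = 8.38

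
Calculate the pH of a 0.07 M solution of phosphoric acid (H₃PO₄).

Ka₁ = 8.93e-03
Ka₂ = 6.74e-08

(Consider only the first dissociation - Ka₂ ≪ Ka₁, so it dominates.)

First dissociation dominates. From Ka₁ = [H⁺][HA⁻]/[H₂A], x² + Ka₁·x − Ka₁·C = 0 with C = 0.07 M and Ka₁ = 8.93e-03. Solving: [H⁺] = (−Ka₁ + √(Ka₁² + 4·Ka₁·C)) / 2 = 2.0933e-02 M. pH = -log(2.0933e-02) = 1.68.

pH = 1.68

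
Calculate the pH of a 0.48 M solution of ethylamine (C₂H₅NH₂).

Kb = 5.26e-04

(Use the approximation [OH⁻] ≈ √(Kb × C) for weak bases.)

[OH⁻] = √(Kb × C) = √(5.26e-04 × 0.48) = 1.5890e-02. pOH = 1.80, pH = 14 - pOH

pH = 12.20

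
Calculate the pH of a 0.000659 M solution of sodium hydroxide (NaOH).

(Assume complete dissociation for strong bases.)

[OH⁻] = 0.000659 M for strong base. pOH = -log[OH⁻] = 3.18, pH = 14 - pOH

pH = 10.82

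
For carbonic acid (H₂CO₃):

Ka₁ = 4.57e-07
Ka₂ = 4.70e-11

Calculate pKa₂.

pKa₂ = -log(Ka₂) = -log(4.70e-11) = 10.33.

pK_{a2} = 10.33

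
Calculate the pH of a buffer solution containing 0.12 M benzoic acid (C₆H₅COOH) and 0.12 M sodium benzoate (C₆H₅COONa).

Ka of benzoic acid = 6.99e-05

pKa = -log(6.99e-05) = 4.16. pH = pKa + log([A⁻]/[HA]) = 4.16 + log(0.12/0.12)

pH = 4.16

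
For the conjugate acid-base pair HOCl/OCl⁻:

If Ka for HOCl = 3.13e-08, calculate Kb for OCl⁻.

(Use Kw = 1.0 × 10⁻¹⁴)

For a conjugate pair Ka × Kb = Kw, so Kb = Kw/Ka = 1.0 × 10⁻¹⁴ / 3.13e-08 = 3.19e-07.

K_b = 3.19e-07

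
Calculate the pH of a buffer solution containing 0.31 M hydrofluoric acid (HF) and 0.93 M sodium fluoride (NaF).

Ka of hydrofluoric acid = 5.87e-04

pKa = -log(5.87e-04) = 3.23. pH = pKa + log([A⁻]/[HA]) = 3.23 + log(0.93/0.31)

pH = 3.71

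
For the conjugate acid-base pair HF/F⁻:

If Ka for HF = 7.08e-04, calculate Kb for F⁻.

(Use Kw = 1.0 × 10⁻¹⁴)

For a conjugate pair Ka × Kb = Kw, so Kb = Kw/Ka = 1.0 × 10⁻¹⁴ / 7.08e-04 = 1.41e-11.

K_b = 1.41e-11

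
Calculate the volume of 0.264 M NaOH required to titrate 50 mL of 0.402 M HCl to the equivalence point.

At equivalence: moles acid = moles base. moles HCl = 0.402 × 50/1000 = 0.0201 mol. V_base = moles / 0.264 × 1000 = 76.1 mL.

V_{base} = 76.1 mL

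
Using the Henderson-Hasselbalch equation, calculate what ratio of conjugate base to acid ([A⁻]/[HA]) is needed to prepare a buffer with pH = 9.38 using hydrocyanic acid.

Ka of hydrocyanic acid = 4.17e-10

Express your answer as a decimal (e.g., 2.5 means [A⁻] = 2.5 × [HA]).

pKa = -log(4.17e-10) = 9.3799. pH = pKa + log([A⁻]/[HA]), so log([A⁻]/[HA]) = pH − pKa = 9.38 − 9.3799 = 0.0001. [A⁻]/[HA] = 10^(0.0001) = 1.00

[A⁻]/[HA] = 1.00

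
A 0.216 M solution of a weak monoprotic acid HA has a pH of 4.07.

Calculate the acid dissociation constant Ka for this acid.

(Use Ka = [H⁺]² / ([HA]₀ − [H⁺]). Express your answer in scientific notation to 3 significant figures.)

[H⁺] = 10^(−pH) = 10^(−4.07) = 8.511e-05 M. For HA ⇌ H⁺ + A⁻, Ka = [H⁺][A⁻]/[HA] = [H⁺]² / ([HA]₀ − [H⁺]) = (8.511e-05)² / (0.216 − 8.511e-05) = 3.36e-08.

K_a = 3.36e-08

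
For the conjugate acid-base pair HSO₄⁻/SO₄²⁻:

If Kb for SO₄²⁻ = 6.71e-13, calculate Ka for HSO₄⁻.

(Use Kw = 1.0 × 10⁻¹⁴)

For a conjugate pair Ka × Kb = Kw, so Ka = Kw/Kb = 1.0 × 10⁻¹⁴ / 6.71e-13 = 1.49e-02.

K_a = 1.49e-02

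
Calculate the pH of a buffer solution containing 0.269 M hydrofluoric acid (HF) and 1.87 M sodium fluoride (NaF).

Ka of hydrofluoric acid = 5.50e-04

pKa = -log(5.50e-04) = 3.26. pH = pKa + log([A⁻]/[HA]) = 3.26 + log(1.87/0.269)

pH = 4.10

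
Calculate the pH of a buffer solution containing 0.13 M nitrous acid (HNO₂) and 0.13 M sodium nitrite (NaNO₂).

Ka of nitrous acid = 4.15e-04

pKa = -log(4.15e-04) = 3.38. pH = pKa + log([A⁻]/[HA]) = 3.38 + log(0.13/0.13)

pH = 3.38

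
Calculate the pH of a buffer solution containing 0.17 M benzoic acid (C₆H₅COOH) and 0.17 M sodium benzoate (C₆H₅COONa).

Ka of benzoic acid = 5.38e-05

pKa = -log(5.38e-05) = 4.27. pH = pKa + log([A⁻]/[HA]) = 4.27 + log(0.17/0.17)

pH = 4.27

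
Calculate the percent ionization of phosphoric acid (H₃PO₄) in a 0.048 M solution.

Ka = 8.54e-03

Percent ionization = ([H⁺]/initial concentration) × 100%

Using Ka equilibrium: x² + Ka×x - Ka×C = 0. Solving: [H⁺] = 1.6422e-02. Percent = (1.6422e-02/0.048) × 100

Percent ionization = 34.2%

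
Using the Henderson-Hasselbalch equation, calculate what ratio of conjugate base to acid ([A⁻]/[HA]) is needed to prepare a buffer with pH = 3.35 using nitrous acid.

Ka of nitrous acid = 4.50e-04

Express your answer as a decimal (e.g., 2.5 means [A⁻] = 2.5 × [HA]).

pKa = -log(4.50e-04) = 3.3468. pH = pKa + log([A⁻]/[HA]), so log([A⁻]/[HA]) = pH − pKa = 3.35 − 3.3468 = 0.0032. [A⁻]/[HA] = 10^(0.0032) = 1.01

[A⁻]/[HA] = 1.01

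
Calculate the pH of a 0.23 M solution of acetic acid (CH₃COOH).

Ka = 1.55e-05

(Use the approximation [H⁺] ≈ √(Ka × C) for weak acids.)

[H⁺] = √(Ka × C) = √(1.55e-05 × 0.23) = 1.8881e-03. pH = -log(1.8881e-03)

pH = 2.72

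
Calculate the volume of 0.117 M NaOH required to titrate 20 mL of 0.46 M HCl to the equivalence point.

At equivalence: moles acid = moles base. moles HCl = 0.46 × 20/1000 = 0.0092 mol. V_base = moles / 0.117 × 1000 = 78.6 mL.

V_{base} = 78.6 mL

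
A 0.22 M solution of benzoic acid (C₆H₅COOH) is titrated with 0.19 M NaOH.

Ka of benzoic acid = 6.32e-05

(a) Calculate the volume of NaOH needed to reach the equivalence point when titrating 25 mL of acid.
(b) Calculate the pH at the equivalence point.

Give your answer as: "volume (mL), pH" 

moles acid = 0.22 × 25/1000 = 0.0055 mol; V_base = moles/0.19 × 1000 = 28.9 mL. At equivalence only the conjugate base is present: [A⁻] = 0.0055/0.054 = 1.0195e-01 M. Kb = Kw/Ka = 1.58e-10; [OH⁻] = √(Kb × [A⁻]) = 4.0164e-06; pOH = 5.40; pH = 14 - pOH = 8.60.

V = 28.9 mL, pH = 8.60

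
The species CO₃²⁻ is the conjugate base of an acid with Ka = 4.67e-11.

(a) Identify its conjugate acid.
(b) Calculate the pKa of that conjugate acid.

(a) The conjugate acid is formed by adding one H⁺ to CO₃²⁻, giving HCO₃⁻. (b) pKa = -log(Ka) = -log(4.67e-11) = 10.33.

Conjugate acid: HCO₃⁻; pK_a = 10.33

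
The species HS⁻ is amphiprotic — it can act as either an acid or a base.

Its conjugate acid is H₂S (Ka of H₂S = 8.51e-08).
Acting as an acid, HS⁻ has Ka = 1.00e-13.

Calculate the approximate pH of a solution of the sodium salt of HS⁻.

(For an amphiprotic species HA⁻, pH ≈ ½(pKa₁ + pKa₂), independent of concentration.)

pKa₁ = -log(8.51e-08) = 7.07; pKa₂ = -log(1.00e-13) = 13.00. For an amphiprotic species, pH ≈ ½(pKa₁ + pKa₂) = ½(7.07 + 13.00) = 10.04.

pH = 10.04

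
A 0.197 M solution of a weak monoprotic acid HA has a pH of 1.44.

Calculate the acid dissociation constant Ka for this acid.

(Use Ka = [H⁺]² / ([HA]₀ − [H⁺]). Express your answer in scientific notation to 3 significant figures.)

[H⁺] = 10^(−pH) = 10^(−1.44) = 3.631e-02 M. For HA ⇌ H⁺ + A⁻, Ka = [H⁺][A⁻]/[HA] = [H⁺]² / ([HA]₀ − [H⁺]) = (3.631e-02)² / (0.197 − 3.631e-02) = 8.20e-03.

K_a = 8.20e-03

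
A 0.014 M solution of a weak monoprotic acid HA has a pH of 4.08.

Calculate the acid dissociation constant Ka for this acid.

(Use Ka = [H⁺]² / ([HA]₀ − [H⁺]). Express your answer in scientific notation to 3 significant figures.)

[H⁺] = 10^(−pH) = 10^(−4.08) = 8.318e-05 M. For HA ⇌ H⁺ + A⁻, Ka = [H⁺][A⁻]/[HA] = [H⁺]² / ([HA]₀ − [H⁺]) = (8.318e-05)² / (0.014 − 8.318e-05) = 4.97e-07.

K_a = 4.97e-07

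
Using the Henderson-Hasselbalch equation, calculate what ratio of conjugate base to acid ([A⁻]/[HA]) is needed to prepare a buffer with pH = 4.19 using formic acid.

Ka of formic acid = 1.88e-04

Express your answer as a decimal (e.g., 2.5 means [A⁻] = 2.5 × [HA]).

pKa = -log(1.88e-04) = 3.7258. pH = pKa + log([A⁻]/[HA]), so log([A⁻]/[HA]) = pH − pKa = 4.19 − 3.7258 = 0.4642. [A⁻]/[HA] = 10^(0.4642) = 2.91

[A⁻]/[HA] = 2.91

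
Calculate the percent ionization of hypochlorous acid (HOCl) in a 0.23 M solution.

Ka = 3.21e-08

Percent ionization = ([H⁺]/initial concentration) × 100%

Using Ka equilibrium: x² + Ka×x - Ka×C = 0. Solving: [H⁺] = 8.5908e-05. Percent = (8.5908e-05/0.23) × 100

Percent ionization = 0.0374%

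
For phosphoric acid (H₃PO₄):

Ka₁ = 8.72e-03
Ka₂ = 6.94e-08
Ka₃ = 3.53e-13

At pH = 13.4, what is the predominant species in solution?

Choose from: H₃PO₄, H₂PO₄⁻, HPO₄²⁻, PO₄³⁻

pKa₁ = 2.06, pKa₂ = 7.16, pKa₃ = 12.45. For a polyprotic acid the predominant species crosses at each pKa: below pKa_n the protonated form dominates, above it the deprotonated form does. At pH = 13.4, the predominant species is PO₄³⁻.

PO₄³⁻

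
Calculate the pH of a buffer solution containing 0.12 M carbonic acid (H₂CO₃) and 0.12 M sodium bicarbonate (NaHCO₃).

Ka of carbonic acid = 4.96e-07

pKa = -log(4.96e-07) = 6.30. pH = pKa + log([A⁻]/[HA]) = 6.30 + log(0.12/0.12)

pH = 6.30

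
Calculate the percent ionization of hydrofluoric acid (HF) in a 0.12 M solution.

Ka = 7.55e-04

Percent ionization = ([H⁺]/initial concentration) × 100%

Using Ka equilibrium: x² + Ka×x - Ka×C = 0. Solving: [H⁺] = 9.1484e-03. Percent = (9.1484e-03/0.12) × 100

Percent ionization = 7.62%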